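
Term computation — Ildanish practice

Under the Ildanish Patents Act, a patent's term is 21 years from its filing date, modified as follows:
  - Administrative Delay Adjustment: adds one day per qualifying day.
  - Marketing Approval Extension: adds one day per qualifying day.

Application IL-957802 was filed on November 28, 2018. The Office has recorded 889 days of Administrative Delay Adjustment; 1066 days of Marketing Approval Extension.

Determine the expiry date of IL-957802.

Base term: filing date + 21 years → 28 November 2039.
Administrative Delay Adjustment: +889 days → 5 May 2042.
Marketing Approval Extension: +1066 days → 5 April 2045.

April 5, 2045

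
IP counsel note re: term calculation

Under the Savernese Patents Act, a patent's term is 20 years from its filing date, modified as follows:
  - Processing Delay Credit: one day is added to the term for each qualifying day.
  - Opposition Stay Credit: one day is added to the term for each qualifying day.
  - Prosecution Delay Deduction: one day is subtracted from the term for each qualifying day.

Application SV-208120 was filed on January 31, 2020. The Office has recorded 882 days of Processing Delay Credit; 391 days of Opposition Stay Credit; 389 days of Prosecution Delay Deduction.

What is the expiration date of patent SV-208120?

Base term: filing date + 20 years → 31 January 2040.
Processing Delay Credit: +882 days → 1 July 2042.
Opposition Stay Credit: +391 days → 27 July 2043.
Prosecution Delay Deduction: −389 days → 3 July 2042.

July 3, 2042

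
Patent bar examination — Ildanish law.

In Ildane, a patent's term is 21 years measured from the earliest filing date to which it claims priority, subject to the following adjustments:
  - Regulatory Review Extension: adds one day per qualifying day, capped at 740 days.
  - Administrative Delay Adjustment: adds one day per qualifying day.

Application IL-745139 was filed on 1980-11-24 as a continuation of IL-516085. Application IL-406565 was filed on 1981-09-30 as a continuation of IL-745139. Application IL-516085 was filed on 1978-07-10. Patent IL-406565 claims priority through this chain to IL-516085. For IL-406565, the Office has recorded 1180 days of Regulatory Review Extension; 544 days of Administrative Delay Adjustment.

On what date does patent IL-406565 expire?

2003-01-14

Earliest priority filing: 10 July 1978.
Base term: 10 July 1978 + 21 years → 10 July 1999.
Regulatory Review Extension: 1180 days claimed exceeds the 740-day cap, so +740 days → 19 July 2001.
Administrative Delay Adjustment: +544 days → 14 January 2003.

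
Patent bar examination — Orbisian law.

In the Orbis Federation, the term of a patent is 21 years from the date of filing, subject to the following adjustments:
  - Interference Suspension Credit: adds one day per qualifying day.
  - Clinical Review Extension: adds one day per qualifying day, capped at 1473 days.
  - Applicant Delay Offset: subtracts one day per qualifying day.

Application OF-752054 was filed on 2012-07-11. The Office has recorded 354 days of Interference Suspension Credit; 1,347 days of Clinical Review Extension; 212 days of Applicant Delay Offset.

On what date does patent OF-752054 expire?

Base term: filing date + 21 years → 11 July 2033.
Interference Suspension Credit: +354 days → 30 June 2034.
Clinical Review Extension: 1347 days (within the 1473-day cap) → +1347 days → 8 March 2038.
Applicant Delay Offset: −212 days → 8 August 2037.

2037-08-08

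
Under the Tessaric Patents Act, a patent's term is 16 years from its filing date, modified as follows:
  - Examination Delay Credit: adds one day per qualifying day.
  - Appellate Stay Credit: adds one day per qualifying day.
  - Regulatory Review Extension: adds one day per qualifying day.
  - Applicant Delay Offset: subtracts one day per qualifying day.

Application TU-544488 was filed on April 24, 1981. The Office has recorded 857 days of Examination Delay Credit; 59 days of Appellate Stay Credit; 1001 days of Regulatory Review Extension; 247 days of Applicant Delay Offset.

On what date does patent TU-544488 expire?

November 19, 2001

Base term: filing date + 16 years → 24 April 1997.
Examination Delay Credit: +857 days → 29 August 1999.
Appellate Stay Credit: +59 days → 27 October 1999.
Regulatory Review Extension: +1001 days → 24 July 2002.
Applicant Delay Offset: −247 days → 19 November 2001.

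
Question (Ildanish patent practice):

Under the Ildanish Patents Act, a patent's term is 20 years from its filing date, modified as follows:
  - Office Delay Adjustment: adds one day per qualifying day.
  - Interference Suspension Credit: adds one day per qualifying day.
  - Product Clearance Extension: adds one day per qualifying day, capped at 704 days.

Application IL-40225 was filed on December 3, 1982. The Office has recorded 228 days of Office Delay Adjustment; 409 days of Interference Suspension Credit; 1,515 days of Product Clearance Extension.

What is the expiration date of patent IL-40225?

Base term: filing date + 20 years → 3 December 2002.
Office Delay Adjustment: +228 days → 19 July 2003.
Interference Suspension Credit: +409 days → 31 August 2004.
Product Clearance Extension: 1515 days claimed exceeds the 704-day cap, so +704 days → 5 August 2006.

2006-08-05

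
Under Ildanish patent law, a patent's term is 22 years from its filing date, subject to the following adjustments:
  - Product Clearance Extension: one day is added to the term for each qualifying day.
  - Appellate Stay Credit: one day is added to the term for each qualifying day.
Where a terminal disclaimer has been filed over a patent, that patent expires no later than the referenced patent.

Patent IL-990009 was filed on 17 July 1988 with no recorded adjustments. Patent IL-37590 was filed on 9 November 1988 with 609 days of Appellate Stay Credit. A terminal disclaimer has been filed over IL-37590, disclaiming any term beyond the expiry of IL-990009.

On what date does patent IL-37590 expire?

Natural term of IL-37590:
  Base: filing + 22 years → 9 November 2010.
  Appellate Stay Credit: +609 days → 10 July 2012.
Expiry of referenced patent IL-990009:
  Base: filing + 22 years → 17 July 2010.
Terminal disclaimer: IL-37590 expires on the earlier of 10 July 2012 and 17 July 2010.

2010-07-17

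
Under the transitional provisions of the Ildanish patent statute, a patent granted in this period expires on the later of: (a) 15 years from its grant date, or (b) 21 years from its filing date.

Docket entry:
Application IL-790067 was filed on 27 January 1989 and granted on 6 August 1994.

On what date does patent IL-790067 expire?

January 27, 2010

(a) grant + 15 years → 6 August 2009.
(b) filing + 21 years → 27 January 2010.
Later of the two: 27 January 2010.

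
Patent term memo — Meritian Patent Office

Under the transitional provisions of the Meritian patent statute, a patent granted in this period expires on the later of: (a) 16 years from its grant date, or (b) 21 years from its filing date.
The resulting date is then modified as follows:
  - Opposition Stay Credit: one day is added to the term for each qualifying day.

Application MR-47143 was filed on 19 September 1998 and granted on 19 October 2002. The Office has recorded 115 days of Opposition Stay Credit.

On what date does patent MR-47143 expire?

2020-01-12

(a) grant + 16 years → 19 October 2018.
(b) filing + 21 years → 19 September 2019.
Later of the two: 19 September 2019.
Opposition Stay Credit: +115 days → 12 January 2020.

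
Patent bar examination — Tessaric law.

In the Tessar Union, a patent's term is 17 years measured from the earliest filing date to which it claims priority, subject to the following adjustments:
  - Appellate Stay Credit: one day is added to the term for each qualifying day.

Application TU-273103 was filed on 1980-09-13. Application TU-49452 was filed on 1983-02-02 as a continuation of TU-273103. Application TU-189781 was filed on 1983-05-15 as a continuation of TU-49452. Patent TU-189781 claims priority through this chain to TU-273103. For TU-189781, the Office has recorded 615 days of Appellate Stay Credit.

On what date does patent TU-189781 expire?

Earliest priority filing: 13 September 1980.
Base term: 13 September 1980 + 17 years → 13 September 1997.
Appellate Stay Credit: +615 days → 21 May 1999.

1999-05-21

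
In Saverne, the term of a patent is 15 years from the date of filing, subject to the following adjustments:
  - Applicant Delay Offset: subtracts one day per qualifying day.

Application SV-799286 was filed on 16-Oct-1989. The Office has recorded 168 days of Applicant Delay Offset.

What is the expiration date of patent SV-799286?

Base term: filing date + 15 years → 16 October 2004.
Applicant Delay Offset: −168 days → 1 May 2004.

2004-05-01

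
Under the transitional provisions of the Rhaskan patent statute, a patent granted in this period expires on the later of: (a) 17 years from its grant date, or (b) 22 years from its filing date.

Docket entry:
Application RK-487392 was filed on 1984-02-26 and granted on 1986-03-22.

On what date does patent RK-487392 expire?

February 26, 2006

(a) grant + 17 years → 22 March 2003.
(b) filing + 22 years → 26 February 2006.
Later of the two: 26 February 2006.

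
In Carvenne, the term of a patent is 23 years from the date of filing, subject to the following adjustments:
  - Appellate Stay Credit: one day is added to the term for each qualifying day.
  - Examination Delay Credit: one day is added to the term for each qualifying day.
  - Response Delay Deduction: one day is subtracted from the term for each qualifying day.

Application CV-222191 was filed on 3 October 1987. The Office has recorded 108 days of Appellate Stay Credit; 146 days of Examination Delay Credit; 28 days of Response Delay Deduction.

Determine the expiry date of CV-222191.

2011-05-17

Base term: filing date + 23 years → 3 October 2010.
Appellate Stay Credit: +108 days → 19 January 2011.
Examination Delay Credit: +146 days → 14 June 2011.
Response Delay Deduction: −28 days → 17 May 2011.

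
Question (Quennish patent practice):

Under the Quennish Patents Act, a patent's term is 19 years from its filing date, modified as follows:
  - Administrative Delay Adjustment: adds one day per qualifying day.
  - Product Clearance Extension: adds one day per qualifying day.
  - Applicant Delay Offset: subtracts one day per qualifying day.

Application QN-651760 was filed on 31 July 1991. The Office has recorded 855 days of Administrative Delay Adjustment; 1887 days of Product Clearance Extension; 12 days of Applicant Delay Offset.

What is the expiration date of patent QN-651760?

January 20, 2018

Base term: filing date + 19 years → 31 July 2010.
Administrative Delay Adjustment: +855 days → 2 December 2012.
Product Clearance Extension: +1887 days → 1 February 2018.
Applicant Delay Offset: −12 days → 20 January 2018.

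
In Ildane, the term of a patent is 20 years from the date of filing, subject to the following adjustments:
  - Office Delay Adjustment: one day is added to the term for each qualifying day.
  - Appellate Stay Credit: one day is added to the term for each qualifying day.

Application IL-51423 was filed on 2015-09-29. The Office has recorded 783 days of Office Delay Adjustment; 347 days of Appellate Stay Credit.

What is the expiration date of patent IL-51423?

Base term: filing date + 20 years → 29 September 2035.
Office Delay Adjustment: +783 days → 20 November 2037.
Appellate Stay Credit: +347 days → 2 November 2038.

November 2, 2038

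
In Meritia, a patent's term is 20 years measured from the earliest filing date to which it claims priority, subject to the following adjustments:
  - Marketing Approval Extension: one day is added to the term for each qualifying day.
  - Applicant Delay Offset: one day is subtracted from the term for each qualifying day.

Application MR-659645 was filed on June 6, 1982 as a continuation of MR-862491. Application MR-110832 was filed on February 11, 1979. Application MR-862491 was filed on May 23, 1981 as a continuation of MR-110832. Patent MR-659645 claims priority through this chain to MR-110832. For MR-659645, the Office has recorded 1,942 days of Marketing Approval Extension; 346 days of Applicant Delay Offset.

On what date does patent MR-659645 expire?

June 26, 2003

Earliest priority filing: 11 February 1979.
Base term: 11 February 1979 + 20 years → 11 February 1999.
Marketing Approval Extension: +1942 days → 6 June 2004.
Applicant Delay Offset: −346 days → 26 June 2003.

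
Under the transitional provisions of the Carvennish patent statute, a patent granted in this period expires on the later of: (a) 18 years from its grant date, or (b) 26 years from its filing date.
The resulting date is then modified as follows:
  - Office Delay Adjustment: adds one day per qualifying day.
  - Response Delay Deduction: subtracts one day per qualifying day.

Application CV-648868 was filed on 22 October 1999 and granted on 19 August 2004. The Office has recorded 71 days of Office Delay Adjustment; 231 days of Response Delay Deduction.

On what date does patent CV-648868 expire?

May 15, 2025

(a) grant + 18 years → 19 August 2022.
(b) filing + 26 years → 22 October 2025.
Later of the two: 22 October 2025.
Office Delay Adjustment: +71 days → 1 January 2026.
Response Delay Deduction: −231 days → 15 May 2025.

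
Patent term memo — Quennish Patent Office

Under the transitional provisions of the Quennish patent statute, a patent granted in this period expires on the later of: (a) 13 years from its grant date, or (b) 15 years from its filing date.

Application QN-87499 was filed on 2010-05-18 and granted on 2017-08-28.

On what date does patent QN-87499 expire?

August 28, 2030

(a) grant + 13 years → 28 August 2030.
(b) filing + 15 years → 18 May 2025.
Later of the two: 28 August 2030.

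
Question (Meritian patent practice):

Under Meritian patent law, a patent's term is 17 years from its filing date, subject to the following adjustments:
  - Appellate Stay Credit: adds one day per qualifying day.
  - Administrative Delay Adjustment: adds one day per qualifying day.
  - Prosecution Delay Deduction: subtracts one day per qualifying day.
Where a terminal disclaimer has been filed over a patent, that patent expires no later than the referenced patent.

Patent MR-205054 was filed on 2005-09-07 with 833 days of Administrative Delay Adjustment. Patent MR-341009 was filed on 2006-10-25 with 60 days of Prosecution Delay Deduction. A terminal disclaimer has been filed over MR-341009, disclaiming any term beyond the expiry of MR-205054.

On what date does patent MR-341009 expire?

2023-08-26

Natural term of MR-341009:
  Base: filing + 17 years → 25 October 2023.
  Prosecution Delay Deduction: −60 days → 26 August 2023.
Expiry of referenced patent MR-205054:
  Base: filing + 17 years → 7 September 2022.
  Administrative Delay Adjustment: +833 days → 18 December 2024.
Terminal disclaimer: MR-341009 expires on the earlier of 26 August 2023 and 18 December 2024.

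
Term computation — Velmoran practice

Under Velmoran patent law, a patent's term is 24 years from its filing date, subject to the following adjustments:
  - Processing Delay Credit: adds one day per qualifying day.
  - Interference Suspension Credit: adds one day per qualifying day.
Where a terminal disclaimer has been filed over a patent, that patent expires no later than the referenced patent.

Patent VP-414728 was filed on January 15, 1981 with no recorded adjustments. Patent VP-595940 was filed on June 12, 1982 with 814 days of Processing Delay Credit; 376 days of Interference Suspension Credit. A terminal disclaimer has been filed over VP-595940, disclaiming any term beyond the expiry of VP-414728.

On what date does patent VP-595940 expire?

2005-01-15

Natural term of VP-595940:
  Base: filing + 24 years → 12 June 2006.
  Processing Delay Credit: +814 days → 3 September 2008.
  Interference Suspension Credit: +376 days → 14 September 2009.
Expiry of referenced patent VP-414728:
  Base: filing + 24 years → 15 January 2005.
Terminal disclaimer: VP-595940 expires on the earlier of 14 September 2009 and 15 January 2005.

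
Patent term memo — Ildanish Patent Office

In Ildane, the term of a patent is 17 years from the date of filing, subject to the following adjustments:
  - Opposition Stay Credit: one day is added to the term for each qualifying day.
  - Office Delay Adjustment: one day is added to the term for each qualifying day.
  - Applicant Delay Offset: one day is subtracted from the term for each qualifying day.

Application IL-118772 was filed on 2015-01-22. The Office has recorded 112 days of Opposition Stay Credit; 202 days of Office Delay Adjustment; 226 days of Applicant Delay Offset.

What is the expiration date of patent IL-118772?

April 19, 2032

Base term: filing date + 17 years → 22 January 2032.
Opposition Stay Credit: +112 days → 13 May 2032.
Office Delay Adjustment: +202 days → 1 December 2032.
Applicant Delay Offset: −226 days → 19 April 2032.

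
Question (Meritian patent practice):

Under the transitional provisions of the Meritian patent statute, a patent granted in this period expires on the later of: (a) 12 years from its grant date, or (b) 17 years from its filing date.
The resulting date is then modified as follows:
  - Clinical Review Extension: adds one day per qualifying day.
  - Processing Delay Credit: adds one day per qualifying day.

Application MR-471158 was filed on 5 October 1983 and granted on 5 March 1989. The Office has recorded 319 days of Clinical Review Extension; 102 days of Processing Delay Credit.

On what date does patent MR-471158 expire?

(a) grant + 12 years → 5 March 2001.
(b) filing + 17 years → 5 October 2000.
Later of the two: 5 March 2001.
Clinical Review Extension: +319 days → 18 January 2002.
Processing Delay Credit: +102 days → 30 April 2002.

2002-04-30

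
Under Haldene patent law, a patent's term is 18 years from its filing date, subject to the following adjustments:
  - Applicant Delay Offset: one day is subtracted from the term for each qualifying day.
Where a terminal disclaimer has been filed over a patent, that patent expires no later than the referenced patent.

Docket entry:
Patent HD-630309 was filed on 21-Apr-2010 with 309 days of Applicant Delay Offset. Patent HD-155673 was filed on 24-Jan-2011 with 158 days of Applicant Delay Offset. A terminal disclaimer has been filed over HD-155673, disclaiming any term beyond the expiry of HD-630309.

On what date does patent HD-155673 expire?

2027-06-17

Natural term of HD-155673:
  Base: filing + 18 years → 24 January 2029.
  Applicant Delay Offset: −158 days → 19 August 2028.
Expiry of referenced patent HD-630309:
  Base: filing + 18 years → 21 April 2028.
  Applicant Delay Offset: −309 days → 17 June 2027.
Terminal disclaimer: HD-155673 expires on the earlier of 19 August 2028 and 17 June 2027.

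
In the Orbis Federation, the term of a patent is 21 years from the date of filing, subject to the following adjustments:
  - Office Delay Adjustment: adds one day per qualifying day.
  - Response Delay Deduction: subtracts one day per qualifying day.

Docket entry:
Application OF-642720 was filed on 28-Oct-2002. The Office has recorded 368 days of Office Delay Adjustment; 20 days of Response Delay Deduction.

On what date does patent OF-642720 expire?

October 10, 2024

Base term: filing date + 21 years → 28 October 2023.
Office Delay Adjustment: +368 days → 30 October 2024.
Response Delay Deduction: −20 days → 10 October 2024.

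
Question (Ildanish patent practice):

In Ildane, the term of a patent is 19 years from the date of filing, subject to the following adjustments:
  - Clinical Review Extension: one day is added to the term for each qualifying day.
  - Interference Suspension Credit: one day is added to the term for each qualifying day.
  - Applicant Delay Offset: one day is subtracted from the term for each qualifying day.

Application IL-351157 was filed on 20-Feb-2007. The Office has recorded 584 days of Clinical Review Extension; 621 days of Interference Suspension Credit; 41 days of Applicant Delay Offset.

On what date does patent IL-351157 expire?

Base term: filing date + 19 years → 20 February 2026.
Clinical Review Extension: +584 days → 27 September 2027.
Interference Suspension Credit: +621 days → 9 June 2029.
Applicant Delay Offset: −41 days → 29 April 2029.

April 29, 2029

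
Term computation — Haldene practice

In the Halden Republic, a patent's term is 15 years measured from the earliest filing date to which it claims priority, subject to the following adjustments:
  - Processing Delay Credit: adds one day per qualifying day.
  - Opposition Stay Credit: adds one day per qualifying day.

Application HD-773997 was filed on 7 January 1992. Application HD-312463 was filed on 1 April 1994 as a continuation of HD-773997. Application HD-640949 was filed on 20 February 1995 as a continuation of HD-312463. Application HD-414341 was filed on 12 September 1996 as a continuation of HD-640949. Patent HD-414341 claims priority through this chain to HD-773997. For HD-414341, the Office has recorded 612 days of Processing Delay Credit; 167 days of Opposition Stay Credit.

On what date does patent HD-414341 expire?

Earliest priority filing: 7 January 1992.
Base term: 7 January 1992 + 15 years → 7 January 2007.
Processing Delay Credit: +612 days → 10 September 2008.
Opposition Stay Credit: +167 days → 24 February 2009.

2009-02-24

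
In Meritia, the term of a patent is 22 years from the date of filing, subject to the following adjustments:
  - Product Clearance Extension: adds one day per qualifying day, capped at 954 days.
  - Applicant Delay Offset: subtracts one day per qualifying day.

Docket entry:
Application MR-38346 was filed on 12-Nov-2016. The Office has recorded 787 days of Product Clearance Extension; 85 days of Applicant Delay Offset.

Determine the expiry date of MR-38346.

2040-10-14

Base term: filing date + 22 years → 12 November 2038.
Product Clearance Extension: 787 days (within the 954-day cap) → +787 days → 7 January 2041.
Applicant Delay Offset: −85 days → 14 October 2040.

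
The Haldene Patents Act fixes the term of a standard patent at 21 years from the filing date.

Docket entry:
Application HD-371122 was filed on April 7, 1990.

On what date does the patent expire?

April 7, 2011

Filing date + 21 years → 7 April 2011.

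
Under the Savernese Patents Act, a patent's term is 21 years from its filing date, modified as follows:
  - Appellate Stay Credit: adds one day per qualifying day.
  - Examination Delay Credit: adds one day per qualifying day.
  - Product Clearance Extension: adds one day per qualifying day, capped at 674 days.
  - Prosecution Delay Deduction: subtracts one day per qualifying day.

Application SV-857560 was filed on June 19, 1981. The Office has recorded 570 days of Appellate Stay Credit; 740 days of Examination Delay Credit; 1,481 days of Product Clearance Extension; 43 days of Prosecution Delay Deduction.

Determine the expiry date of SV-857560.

October 12, 2007

Base term: filing date + 21 years → 19 June 2002.
Appellate Stay Credit: +570 days → 10 January 2004.
Examination Delay Credit: +740 days → 19 January 2006.
Product Clearance Extension: 1481 days claimed exceeds the 674-day cap, so +674 days → 24 November 2007.
Prosecution Delay Deduction: −43 days → 12 October 2007.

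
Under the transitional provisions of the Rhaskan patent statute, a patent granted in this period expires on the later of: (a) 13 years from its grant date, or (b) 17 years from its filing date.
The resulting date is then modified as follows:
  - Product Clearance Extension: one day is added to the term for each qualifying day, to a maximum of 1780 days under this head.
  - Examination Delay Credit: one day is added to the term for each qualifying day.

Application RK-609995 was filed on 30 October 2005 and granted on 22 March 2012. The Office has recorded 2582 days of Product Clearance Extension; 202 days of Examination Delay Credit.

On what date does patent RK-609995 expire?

2030-08-25

(a) grant + 13 years → 22 March 2025.
(b) filing + 17 years → 30 October 2022.
Later of the two: 22 March 2025.
Product Clearance Extension: 2582 days claimed exceeds the 1780-day cap, so +1780 days → 4 February 2030.
Examination Delay Credit: +202 days → 25 August 2030.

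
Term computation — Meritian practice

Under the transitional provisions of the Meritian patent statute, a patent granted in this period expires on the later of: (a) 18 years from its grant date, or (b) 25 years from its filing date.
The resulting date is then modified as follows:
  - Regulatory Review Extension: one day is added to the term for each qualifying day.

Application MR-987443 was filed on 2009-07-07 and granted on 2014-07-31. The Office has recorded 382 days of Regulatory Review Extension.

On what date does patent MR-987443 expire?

2035-07-24

(a) grant + 18 years → 31 July 2032.
(b) filing + 25 years → 7 July 2034.
Later of the two: 7 July 2034.
Regulatory Review Extension: +382 days → 24 July 2035.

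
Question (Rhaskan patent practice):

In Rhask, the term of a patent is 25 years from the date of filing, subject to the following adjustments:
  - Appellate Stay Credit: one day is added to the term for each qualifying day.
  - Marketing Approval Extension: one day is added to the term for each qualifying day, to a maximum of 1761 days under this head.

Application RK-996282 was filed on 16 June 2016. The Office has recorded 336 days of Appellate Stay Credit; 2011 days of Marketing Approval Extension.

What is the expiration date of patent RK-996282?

2047-03-14

Base term: filing date + 25 years → 16 June 2041.
Appellate Stay Credit: +336 days → 18 May 2042.
Marketing Approval Extension: 2011 days claimed exceeds the 1761-day cap, so +1761 days → 14 March 2047.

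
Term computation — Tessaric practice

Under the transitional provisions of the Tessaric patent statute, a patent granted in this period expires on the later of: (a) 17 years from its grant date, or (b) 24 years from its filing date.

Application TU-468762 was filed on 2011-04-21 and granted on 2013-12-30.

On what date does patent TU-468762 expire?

2035-04-21

(a) grant + 17 years → 30 December 2030.
(b) filing + 24 years → 21 April 2035.
Later of the two: 21 April 2035.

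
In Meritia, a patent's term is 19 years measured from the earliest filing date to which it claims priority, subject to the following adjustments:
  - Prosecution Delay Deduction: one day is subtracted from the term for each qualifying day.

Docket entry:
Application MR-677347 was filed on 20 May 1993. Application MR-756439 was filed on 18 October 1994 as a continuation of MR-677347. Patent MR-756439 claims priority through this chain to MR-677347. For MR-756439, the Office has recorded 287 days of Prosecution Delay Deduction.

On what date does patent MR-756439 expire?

August 7, 2011

Earliest priority filing: 20 May 1993.
Base term: 20 May 1993 + 19 years → 20 May 2012.
Prosecution Delay Deduction: −287 days → 7 August 2011.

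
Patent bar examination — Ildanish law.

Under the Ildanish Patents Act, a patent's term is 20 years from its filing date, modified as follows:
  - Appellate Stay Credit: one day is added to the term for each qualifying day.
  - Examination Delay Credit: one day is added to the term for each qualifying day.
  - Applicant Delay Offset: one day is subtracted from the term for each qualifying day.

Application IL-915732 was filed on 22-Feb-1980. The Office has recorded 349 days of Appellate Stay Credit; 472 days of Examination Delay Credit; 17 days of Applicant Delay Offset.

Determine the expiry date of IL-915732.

Base term: filing date + 20 years → 22 February 2000.
Appellate Stay Credit: +349 days → 5 February 2001.
Examination Delay Credit: +472 days → 23 May 2002.
Applicant Delay Offset: −17 days → 6 May 2002.

May 6, 2002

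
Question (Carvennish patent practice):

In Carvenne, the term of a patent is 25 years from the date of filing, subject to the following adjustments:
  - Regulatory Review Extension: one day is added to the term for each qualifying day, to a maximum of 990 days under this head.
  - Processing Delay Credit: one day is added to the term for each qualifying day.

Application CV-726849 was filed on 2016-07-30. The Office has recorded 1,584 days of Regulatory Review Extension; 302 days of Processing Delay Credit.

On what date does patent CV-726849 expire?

February 11, 2045

Base term: filing date + 25 years → 30 July 2041.
Regulatory Review Extension: 1584 days claimed exceeds the 990-day cap, so +990 days → 15 April 2044.
Processing Delay Credit: +302 days → 11 February 2045.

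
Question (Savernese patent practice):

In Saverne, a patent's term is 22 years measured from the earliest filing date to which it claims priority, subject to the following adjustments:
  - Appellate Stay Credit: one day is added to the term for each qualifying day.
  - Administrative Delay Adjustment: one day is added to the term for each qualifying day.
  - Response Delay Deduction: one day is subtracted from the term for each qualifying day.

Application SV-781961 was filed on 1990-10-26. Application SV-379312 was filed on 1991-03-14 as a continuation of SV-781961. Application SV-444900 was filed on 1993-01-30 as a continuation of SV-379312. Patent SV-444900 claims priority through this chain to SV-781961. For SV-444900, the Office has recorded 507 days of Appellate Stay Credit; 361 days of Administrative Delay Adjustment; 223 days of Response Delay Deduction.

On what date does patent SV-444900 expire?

Earliest priority filing: 26 October 1990.
Base term: 26 October 1990 + 22 years → 26 October 2012.
Appellate Stay Credit: +507 days → 17 March 2014.
Administrative Delay Adjustment: +361 days → 13 March 2015.
Response Delay Deduction: −223 days → 2 August 2014.

2014-08-02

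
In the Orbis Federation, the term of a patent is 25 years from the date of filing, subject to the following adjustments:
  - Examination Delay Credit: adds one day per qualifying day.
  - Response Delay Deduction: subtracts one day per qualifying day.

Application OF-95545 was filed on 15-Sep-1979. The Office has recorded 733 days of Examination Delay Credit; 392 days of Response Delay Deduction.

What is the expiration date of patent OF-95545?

Base term: filing date + 25 years → 15 September 2004.
Examination Delay Credit: +733 days → 18 September 2006.
Response Delay Deduction: −392 days → 22 August 2005.

2005-08-22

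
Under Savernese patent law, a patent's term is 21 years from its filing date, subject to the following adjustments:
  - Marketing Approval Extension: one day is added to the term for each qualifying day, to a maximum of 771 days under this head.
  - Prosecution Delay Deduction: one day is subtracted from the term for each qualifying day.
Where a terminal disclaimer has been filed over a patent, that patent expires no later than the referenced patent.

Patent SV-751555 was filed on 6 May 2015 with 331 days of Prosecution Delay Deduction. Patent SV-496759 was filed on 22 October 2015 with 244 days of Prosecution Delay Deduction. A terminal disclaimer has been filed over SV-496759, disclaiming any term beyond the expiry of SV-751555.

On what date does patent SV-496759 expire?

Natural term of SV-496759:
  Base: filing + 21 years → 22 October 2036.
  Prosecution Delay Deduction: −244 days → 21 February 2036.
Expiry of referenced patent SV-751555:
  Base: filing + 21 years → 6 May 2036.
  Prosecution Delay Deduction: −331 days → 10 June 2035.
Terminal disclaimer: SV-496759 expires on the earlier of 21 February 2036 and 10 June 2035.

2035-06-10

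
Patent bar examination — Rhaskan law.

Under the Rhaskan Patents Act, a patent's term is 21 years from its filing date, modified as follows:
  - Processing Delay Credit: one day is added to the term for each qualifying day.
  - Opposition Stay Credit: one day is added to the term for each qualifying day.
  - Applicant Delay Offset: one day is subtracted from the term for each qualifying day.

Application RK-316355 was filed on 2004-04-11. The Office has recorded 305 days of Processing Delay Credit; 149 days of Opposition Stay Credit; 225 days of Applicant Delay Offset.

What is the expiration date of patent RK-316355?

2025-11-26

Base term: filing date + 21 years → 11 April 2025.
Processing Delay Credit: +305 days → 10 February 2026.
Opposition Stay Credit: +149 days → 9 July 2026.
Applicant Delay Offset: −225 days → 26 November 2025.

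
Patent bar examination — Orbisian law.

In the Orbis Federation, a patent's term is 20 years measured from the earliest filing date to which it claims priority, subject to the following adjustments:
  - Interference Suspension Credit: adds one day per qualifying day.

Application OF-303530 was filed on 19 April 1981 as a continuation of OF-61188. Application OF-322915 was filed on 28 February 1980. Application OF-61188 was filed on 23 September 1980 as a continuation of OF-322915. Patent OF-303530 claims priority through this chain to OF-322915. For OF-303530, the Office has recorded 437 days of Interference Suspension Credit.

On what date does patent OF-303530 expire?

Earliest priority filing: 28 February 1980.
Base term: 28 February 1980 + 20 years → 28 February 2000.
Interference Suspension Credit: +437 days → 10 May 2001.

2001-05-10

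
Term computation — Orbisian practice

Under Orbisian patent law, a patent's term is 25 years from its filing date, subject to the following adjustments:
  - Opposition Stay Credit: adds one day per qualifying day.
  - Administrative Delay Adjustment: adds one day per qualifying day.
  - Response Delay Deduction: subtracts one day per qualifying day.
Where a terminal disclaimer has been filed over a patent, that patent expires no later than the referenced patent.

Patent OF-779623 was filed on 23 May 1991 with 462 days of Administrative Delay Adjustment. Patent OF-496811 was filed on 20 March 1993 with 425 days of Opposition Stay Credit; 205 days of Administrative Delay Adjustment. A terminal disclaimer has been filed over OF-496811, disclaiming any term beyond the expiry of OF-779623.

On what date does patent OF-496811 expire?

August 28, 2017

Natural term of OF-496811:
  Base: filing + 25 years → 20 March 2018.
  Opposition Stay Credit: +425 days → 19 May 2019.
  Administrative Delay Adjustment: +205 days → 10 December 2019.
Expiry of referenced patent OF-779623:
  Base: filing + 25 years → 23 May 2016.
  Administrative Delay Adjustment: +462 days → 28 August 2017.
Terminal disclaimer: OF-496811 expires on the earlier of 10 December 2019 and 28 August 2017.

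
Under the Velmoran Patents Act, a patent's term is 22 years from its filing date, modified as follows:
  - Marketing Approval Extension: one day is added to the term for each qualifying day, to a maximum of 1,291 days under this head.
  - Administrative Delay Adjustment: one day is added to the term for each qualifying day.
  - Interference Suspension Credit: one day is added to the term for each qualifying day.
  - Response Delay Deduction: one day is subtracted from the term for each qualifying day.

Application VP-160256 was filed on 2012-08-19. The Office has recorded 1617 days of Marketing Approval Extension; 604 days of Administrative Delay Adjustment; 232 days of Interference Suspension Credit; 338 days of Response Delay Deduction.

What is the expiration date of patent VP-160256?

2039-07-13

Base term: filing date + 22 years → 19 August 2034.
Marketing Approval Extension: 1617 days claimed exceeds the 1291-day cap, so +1291 days → 2 March 2038.
Administrative Delay Adjustment: +604 days → 27 October 2039.
Interference Suspension Credit: +232 days → 15 June 2040.
Response Delay Deduction: −338 days → 13 July 2039.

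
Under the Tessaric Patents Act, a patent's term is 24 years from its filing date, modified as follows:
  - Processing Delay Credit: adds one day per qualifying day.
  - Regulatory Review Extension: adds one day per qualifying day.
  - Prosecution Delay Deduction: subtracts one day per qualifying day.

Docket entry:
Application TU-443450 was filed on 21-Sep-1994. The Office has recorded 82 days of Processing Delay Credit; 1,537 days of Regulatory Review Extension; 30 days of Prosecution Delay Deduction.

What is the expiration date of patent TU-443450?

Base term: filing date + 24 years → 21 September 2018.
Processing Delay Credit: +82 days → 12 December 2018.
Regulatory Review Extension: +1537 days → 26 February 2023.
Prosecution Delay Deduction: −30 days → 27 January 2023.

January 27, 2023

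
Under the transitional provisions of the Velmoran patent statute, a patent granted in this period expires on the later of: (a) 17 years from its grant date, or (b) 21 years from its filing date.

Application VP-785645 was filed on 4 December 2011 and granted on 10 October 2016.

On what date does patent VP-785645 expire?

October 10, 2033

(a) grant + 17 years → 10 October 2033.
(b) filing + 21 years → 4 December 2032.
Later of the two: 10 October 2033.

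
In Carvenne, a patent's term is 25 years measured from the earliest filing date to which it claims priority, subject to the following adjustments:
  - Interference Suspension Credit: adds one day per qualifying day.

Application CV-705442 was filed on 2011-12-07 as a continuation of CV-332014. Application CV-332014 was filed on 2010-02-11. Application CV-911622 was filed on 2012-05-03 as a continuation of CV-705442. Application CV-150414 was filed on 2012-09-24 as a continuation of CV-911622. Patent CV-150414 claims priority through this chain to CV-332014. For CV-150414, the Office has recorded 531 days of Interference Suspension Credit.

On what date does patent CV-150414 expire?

2036-07-26

Earliest priority filing: 11 February 2010.
Base term: 11 February 2010 + 25 years → 11 February 2035.
Interference Suspension Credit: +531 days → 26 July 2036.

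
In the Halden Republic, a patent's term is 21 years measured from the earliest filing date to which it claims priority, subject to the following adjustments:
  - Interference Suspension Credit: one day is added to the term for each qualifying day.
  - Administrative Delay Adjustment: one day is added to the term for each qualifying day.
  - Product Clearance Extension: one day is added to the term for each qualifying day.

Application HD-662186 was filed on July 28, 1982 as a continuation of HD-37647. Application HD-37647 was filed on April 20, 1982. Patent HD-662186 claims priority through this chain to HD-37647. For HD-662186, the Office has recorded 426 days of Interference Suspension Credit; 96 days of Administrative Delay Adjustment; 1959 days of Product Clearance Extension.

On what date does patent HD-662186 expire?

Earliest priority filing: 20 April 1982.
Base term: 20 April 1982 + 21 years → 20 April 2003.
Interference Suspension Credit: +426 days → 19 June 2004.
Administrative Delay Adjustment: +96 days → 23 September 2004.
Product Clearance Extension: +1959 days → 3 February 2010.

February 3, 2010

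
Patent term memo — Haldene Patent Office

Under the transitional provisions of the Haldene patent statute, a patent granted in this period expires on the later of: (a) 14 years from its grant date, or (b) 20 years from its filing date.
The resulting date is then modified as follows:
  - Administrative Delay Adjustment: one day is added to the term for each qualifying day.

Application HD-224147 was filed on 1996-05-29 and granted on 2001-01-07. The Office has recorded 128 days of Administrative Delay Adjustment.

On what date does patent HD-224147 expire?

(a) grant + 14 years → 7 January 2015.
(b) filing + 20 years → 29 May 2016.
Later of the two: 29 May 2016.
Administrative Delay Adjustment: +128 days → 4 October 2016.

October 4, 2016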